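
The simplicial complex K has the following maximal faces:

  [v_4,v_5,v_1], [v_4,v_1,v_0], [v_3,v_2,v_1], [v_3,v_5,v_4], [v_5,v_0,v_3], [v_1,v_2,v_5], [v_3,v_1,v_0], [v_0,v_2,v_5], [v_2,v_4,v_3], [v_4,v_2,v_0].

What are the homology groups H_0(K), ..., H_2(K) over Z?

Fix the vertex order v_0 < v_1 < v_2 < v_3 < v_4 < v_5 and write every simplex with vertices in increasing order. Then dim K = 2 and the simplices of K are:

  0-simplices (6): [v_0], [v_1], [v_2], [v_3], [v_4], [v_5]
  1-simplices (15): (15 of them)
  2-simplices (10): [v_0,v_1,v_3], [v_0,v_1,v_4], [v_0,v_2,v_4], [v_0,v_2,v_5], [v_0,v_3,v_5], [v_1,v_2,v_3], [v_1,v_2,v_5], [v_1,v_4,v_5], [v_2,v_3,v_4], [v_3,v_4,v_5]

Hence C_0 ≅ Z^6, C_1 ≅ Z^15, C_2 ≅ Z^10.

∂_1: C_1 → C_0 is given by ∂[p,q] = [q] − [p].
As a 6×15 matrix over Z this has rank 5, with invariant factors (1,1,1,1,1).

The boundary map ∂_2: C_2 → C_1 sends each 2-simplex [p,q,r] to [q,r] − [p,r] + [p,q]. For instance
  ∂[v_0,v_1,v_3] = [v_1,v_3] − [v_0,v_3] + [v_0,v_1],
  ∂[v_0,v_2,v_5] = [v_2,v_5] − [v_0,v_5] + [v_0,v_2].
This gives a 15×10 integer matrix of rank 10; reducing to Smith normal form yields diagonal entries (1,1,1,1,1,1,1,1,1,2).

From H_k ≅ ker(∂_k) / im(∂_{k+1}) we obtain:

  H_0: rank C_0 − rank ∂_1 = 6 − 5 = 1, and the invariant factors of ∂_1 are all 1, so H_0 = Z.
  H_1: rank ker ∂_1 − rank ∂_2 = (15 − 5) − 10 = 0, and ∂_2 has invariant factor 2 > 1, so H_1 = Z/2Z.
  H_2: rank ker ∂_2 − rank ∂_3 = (10 − 10) − 0 = 0, and there is no ∂_3, so H_2 = 0.

As a check, the Euler characteristic is 6 − 15 + 10 = 1, which agrees with 1 − 0 + 0 = 1.
(K is a triangulation of the real projective plane RP^2.)

H_0 = Z,  H_1 = Z/2Z,  H_2 = 0.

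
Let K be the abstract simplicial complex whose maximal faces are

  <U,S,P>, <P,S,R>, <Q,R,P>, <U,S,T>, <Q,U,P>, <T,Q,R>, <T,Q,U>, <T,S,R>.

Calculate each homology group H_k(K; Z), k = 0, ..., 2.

H_0 ≅ Z,  H_1 = 0,  H_2 ≅ Z.

Take the total order P < Q < R < S < T < U on the vertex set. Then K (dimension 2) consists of the simplices:

  0-simplices (6): P, Q, R, S, T, U
  1-simplices (12): PQ, PR, PS, PU, QR, QT, QU, RS, RT, ST, SU, TU
  2-simplices (8): PQR, PQU, PRS, PSU, QRT, QTU, RST, STU

so the chain groups are C_0 ≅ Z^6, C_1 ≅ Z^12, C_2 ≅ Z^8.

∂_1: C_1 → C_0 is given by ∂[p,q] = [q] − [p]. For instance
  ∂PU = U − P.
The 6×12 boundary matrix has rank 5 and Smith normal form diag(1,1,1,1,1).

∂_2: C_2 → C_1 maps a triangle to the signed sum of its edges. For instance
  ∂PRS = RS − PS + PR,
  ∂QRT = RT − QT + QR.
The 12×8 boundary matrix has rank 7 and Smith normal form diag(1,1,1,1,1,1,1).

Now H_k = ker ∂_k / im ∂_{k+1}, so:

  H_0: rank C_0 − rank ∂_1 = 6 − 5 = 1, and the invariant factors of ∂_1 are all 1, so H_0 ≅ Z.
  H_1: rank ker ∂_1 − rank ∂_2 = (12 − 5) − 7 = 0, and the invariant factors of ∂_2 are all 1, so H_1 ≅ 0.
  H_2: rank ker ∂_2 − rank ∂_3 = (8 − 7) − 0 = 1, and there is no ∂_3, so H_2 ≅ Z.

(K is a triangulation of the 2-sphere S^2.)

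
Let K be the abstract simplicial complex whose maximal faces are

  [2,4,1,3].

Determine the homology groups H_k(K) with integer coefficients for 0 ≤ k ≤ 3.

We work with the vertex ordering 1 < 2 < 3 < 4. The simplices of K, each written with vertices in increasing order, are:

  0-simplices (4): [1], [2], [3], [4]
  1-simplices (6): [1,2], [1,3], [1,4], [2,3], [2,4], [3,4]
  2-simplices (4): [1,2,3], [1,2,4], [1,3,4], [2,3,4]
  3-simplices (1): [1,2,3,4]

giving chain groups C_0 ≅ Z^4, C_1 ≅ Z^6, C_2 ≅ Z^4, C_3 ≅ Z^1.

The boundary map ∂_1: C_1 → C_0 is given by ∂[p,q] = [q] − [p]. For instance
  ∂[1,4] = [4] − [1].
As a 4×6 matrix over Z this has rank 3, with invariant factors (1,1,1).

The boundary map ∂_2: C_2 → C_1 sends each 2-simplex [p,q,r] to [q,r] − [p,r] + [p,q]. For instance
  ∂[1,2,4] = [2,4] − [1,4] + [1,2],
  ∂[1,2,3] = [2,3] − [1,3] + [1,2].
This gives a 6×4 integer matrix of rank 3; reducing to Smith normal form yields diagonal entries (1,1,1).

Boundary ∂_3: C_3 → C_2 sends each 3-simplex σ to the alternating sum Σ_i (−1)^i (σ with its i-th vertex removed). For instance
  ∂[1,2,3,4] = [2,3,4] − [1,3,4] + [1,2,4] − [1,2,3].
The 4×1 boundary matrix has rank 1 and Smith normal form diag(1).

Reading off H_k = ker ∂_k / im ∂_{k+1}:

  H_0: rank C_0 − rank ∂_1 = 4 − 3 = 1, and the invariant factors of ∂_1 are all 1, so H_0 = Z.
  H_1: rank ker ∂_1 − rank ∂_2 = (6 − 3) − 3 = 0, and the invariant factors of ∂_2 are all 1, so H_1 = 0.
  H_2: rank ker ∂_2 − rank ∂_3 = (4 − 3) − 1 = 0, and the invariant factors of ∂_3 are all 1, so H_2 = 0.
  H_3: rank ker ∂_3 − rank ∂_4 = (1 − 1) − 0 = 0, and there is no ∂_4, so H_3 = 0.

H_0 ≅ Z,  H_1 = 0,  H_2 = 0,  H_3 = 0.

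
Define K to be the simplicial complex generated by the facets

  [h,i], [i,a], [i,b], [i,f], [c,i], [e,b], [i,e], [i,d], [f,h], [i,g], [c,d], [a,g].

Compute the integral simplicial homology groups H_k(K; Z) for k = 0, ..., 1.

Order the vertices as a < b < c < d < e < f < g < h < i. Listing each simplex with vertices in this order, K has dimension 1 with simplices:

  0-simplices (9): a, b, c, d, e, f, g, h, i
  1-simplices (12): ag, ai, be, bi, cd, ci, di, ei, fh, fi, gi, hi

giving chain groups C_0 ≅ Z^9, C_1 ≅ Z^12.

The boundary map ∂_1: C_1 → C_0 maps an edge to its endpoints' difference, ∂[p,q] = q − p. For instance
  ∂di = i − d.
The 9×12 boundary matrix has rank 8 and Smith normal form diag(1,1,1,1,1,1,1,1).

From H_k ≅ ker(∂_k) / im(∂_{k+1}) we obtain:

  H_0: rank C_0 − rank ∂_1 = 9 − 8 = 1, and the invariant factors of ∂_1 are all 1, so H_0 = Z.
  H_1: rank ker ∂_1 − rank ∂_2 = (12 − 8) − 0 = 4, and there is no ∂_2, so H_1 = Z^4.

H_0 = Z,  H_1 = Z^4.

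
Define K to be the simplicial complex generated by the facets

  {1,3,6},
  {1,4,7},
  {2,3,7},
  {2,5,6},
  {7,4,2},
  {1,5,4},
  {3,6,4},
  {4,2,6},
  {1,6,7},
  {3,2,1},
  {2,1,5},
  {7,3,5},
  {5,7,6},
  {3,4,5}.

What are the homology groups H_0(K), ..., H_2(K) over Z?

Take the total order 1 < 2 < 3 < 4 < 5 < 6 < 7 on the vertex set. Then K (dimension 2) consists of the simplices:

  0-simplices (7): [1], [2], [3], [4], [5], [6], [7]
  1-simplices (21): [1,2], [1,3], [1,4], [1,5], [1,6], [1,7], [2,3], [2,4], [2,5], [2,6], [2,7], [3,4], [3,5], [3,6], [3,7], [4,5], [4,6], [4,7], [5,6], [5,7], [6,7]
  2-simplices (14): [1,2,3], [1,2,5], [1,3,6], [1,4,5], [1,4,7], [1,6,7], [2,3,7], [2,4,6], [2,4,7], [2,5,6], [3,4,5], [3,4,6], [3,5,7], [5,6,7]

so the chain groups are C_0 ≅ Z^7, C_1 ≅ Z^21, C_2 ≅ Z^14.

∂_1: C_1 → C_0 sends each edge [p,q] (with p < q) to q − p.
The resulting 7×21 matrix has rank 6, and its Smith normal form has invariant factors (1,1,1,1,1,1).

∂_2: C_2 → C_1 acts by ∂[p,q,r] = [q,r] − [p,r] + [p,q]. For instance
  ∂[3,4,5] = [4,5] − [3,5] + [3,4],
  ∂[2,4,7] = [4,7] − [2,7] + [2,4].
The 21×14 boundary matrix has rank 13 and Smith normal form diag(1,1,1,1,1,1,1,1,1,1,1,1,1).

Reading off H_k = ker ∂_k / im ∂_{k+1}:

  H_0: rank C_0 − rank ∂_1 = 7 − 6 = 1, and the invariant factors of ∂_1 are all 1, so H_0 ≅ Z.
  H_1: rank ker ∂_1 − rank ∂_2 = (21 − 6) − 13 = 2, and the invariant factors of ∂_2 are all 1, so H_1 ≅ Z^2.
  H_2: rank ker ∂_2 − rank ∂_3 = (14 − 13) − 0 = 1, and there is no ∂_3, so H_2 ≅ Z.

As a check, the Euler characteristic is 7 − 21 + 14 = 0, which agrees with 1 − 2 + 1 = 0.

H_0 ≅ Z,  H_1 ≅ Z^2,  H_2 ≅ Z.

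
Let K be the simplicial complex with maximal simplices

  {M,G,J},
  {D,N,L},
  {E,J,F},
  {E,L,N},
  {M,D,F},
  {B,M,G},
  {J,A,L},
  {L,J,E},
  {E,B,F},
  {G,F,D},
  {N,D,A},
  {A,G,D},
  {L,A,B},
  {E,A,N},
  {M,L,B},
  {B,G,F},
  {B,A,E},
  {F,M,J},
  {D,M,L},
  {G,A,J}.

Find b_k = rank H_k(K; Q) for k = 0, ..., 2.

b_0 = 1, b_1 = 1, b_2 = 0.

Take the total order A < B < D < E < F < G < J < L < M < N on the vertex set. Then K (dimension 2) consists of the simplices:

  0-simplices (10): A, B, D, E, F, G, J, L, M, N
  1-simplices (30): AB, AD, AE, AG, AJ, AL, AN, BE, BF, BG, BL, BM, DF, DG, DL, DM, DN, EF, EJ, EL, EN, FG, FJ, FM, GJ, GM, JL, JM, LM, LN
  2-simplices (20): ABE, ABL, ADG, ADN, AEN, AGJ, AJL, BEF, BFG, BGM, BLM, DFG, DFM, DLM, DLN, EFJ, EJL, ELN, FJM, GJM

so the chain groups are C_0 ≅ Z^10, C_1 ≅ Z^30, C_2 ≅ Z^20.

∂_1: C_1 → C_0 sends each edge [p,q] (with p < q) to q − p. For instance
  ∂LM = M − L.
This gives a 10×30 integer matrix of rank 9; reducing to Smith normal form yields diagonal entries (1,1,1,1,1,1,1,1,1).

∂_2: C_2 → C_1 maps a triangle to the signed sum of its edges. For instance
  ∂AEN = EN − AN + AE,
  ∂DFM = FM − DM + DF.
This gives a 30×20 integer matrix of rank 20; reducing to Smith normal form yields diagonal entries (1,1,1,1,1,1,1,1,1,1,1,1,1,1,1,1,1,1,1,2).

Computing H_k = (kernel of ∂_k) / (image of ∂_{k+1}):

  H_0: rank C_0 − rank ∂_1 = 10 − 9 = 1, and the invariant factors of ∂_1 are all 1, so H_0 ≅ Z.
  H_1: rank ker ∂_1 − rank ∂_2 = (30 − 9) − 20 = 1, and ∂_2 has invariant factor 2 > 1, so H_1 ≅ Z ⊕ Z/2.
  H_2: rank ker ∂_2 − rank ∂_3 = (20 − 20) − 0 = 0, and there is no ∂_3, so H_2 ≅ 0.

As a check, the Euler characteristic is 10 − 30 + 20 = 0, which agrees with 1 − 1 + 0 = 0.

Hence the Betti numbers are b_0 = 1, b_1 = 1, b_2 = 0.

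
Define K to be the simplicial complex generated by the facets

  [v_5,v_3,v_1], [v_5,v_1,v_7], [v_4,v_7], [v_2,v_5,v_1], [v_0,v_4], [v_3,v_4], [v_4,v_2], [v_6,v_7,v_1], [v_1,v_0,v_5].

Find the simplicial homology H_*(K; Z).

We work with the vertex ordering v_0 < v_1 < v_2 < v_3 < v_4 < v_5 < v_6 < v_7. The simplices of K, each written with vertices in increasing order, are:

  0-simplices (8): [v_0], [v_1], [v_2], [v_3], [v_4], [v_5], [v_6], [v_7]
  1-simplices (15): (15 of them)
  2-simplices (5): [v_0,v_1,v_5], [v_1,v_2,v_5], [v_1,v_3,v_5], [v_1,v_5,v_7], [v_1,v_6,v_7]

so the chain groups are C_0 ≅ Z^8, C_1 ≅ Z^15, C_2 ≅ Z^5.

∂_1: C_1 → C_0 is given by ∂[p,q] = [q] − [p]. For instance
  ∂[v_1,v_3] = [v_3] − [v_1].
As a 8×15 matrix over Z this has rank 7, with invariant factors (1,1,1,1,1,1,1).

∂_2: C_2 → C_1 maps a triangle to the signed sum of its edges. For instance
  ∂[v_1,v_5,v_7] = [v_5,v_7] − [v_1,v_7] + [v_1,v_5],
  ∂[v_1,v_6,v_7] = [v_6,v_7] − [v_1,v_7] + [v_1,v_6].
The resulting 15×5 matrix has rank 5, and its Smith normal form has invariant factors (1,1,1,1,1).

From H_k ≅ ker(∂_k) / im(∂_{k+1}) we obtain:

  H_0: rank C_0 − rank ∂_1 = 8 − 7 = 1, and the invariant factors of ∂_1 are all 1, so H_0 ≅ Z.
  H_1: rank ker ∂_1 − rank ∂_2 = (15 − 7) − 5 = 3, and the invariant factors of ∂_2 are all 1, so H_1 ≅ Z^3.
  H_2: rank ker ∂_2 − rank ∂_3 = (5 − 5) − 0 = 0, and there is no ∂_3, so H_2 ≅ 0.

H_0 ≅ Z,  H_1 ≅ Z^3,  H_2 = 0.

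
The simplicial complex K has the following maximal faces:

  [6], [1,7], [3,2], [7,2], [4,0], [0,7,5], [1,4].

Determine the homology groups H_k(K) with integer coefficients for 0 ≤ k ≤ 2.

H_0 = Z^2,  H_1 = Z,  H_2 = 0.

Fix the vertex order 0 < 1 < 2 < 3 < 4 < 5 < 6 < 7 and write every simplex with vertices in increasing order. Then dim K = 2 and the simplices of K are:

  0-simplices (8): [0], [1], [2], [3], [4], [5], [6], [7]
  1-simplices (8): [0,4], [0,5], [0,7], [1,4], [1,7], [2,3], [2,7], [5,7]
  2-simplices (1): [0,5,7]

giving chain groups C_0 ≅ Z^8, C_1 ≅ Z^8, C_2 ≅ Z^1.

The boundary map ∂_1: C_1 → C_0 is given by ∂[p,q] = [q] − [p]. For instance
  ∂[2,7] = [7] − [2].
The resulting 8×8 matrix has rank 6, and its Smith normal form has invariant factors (1,1,1,1,1,1).

∂_2: C_2 → C_1 sends each 2-simplex [p,q,r] to [q,r] − [p,r] + [p,q]. For instance
  ∂[0,5,7] = [5,7] − [0,7] + [0,5].
The resulting 8×1 matrix has rank 1, and its Smith normal form has invariant factors (1).

Reading off H_k = ker ∂_k / im ∂_{k+1}:

  H_0: rank C_0 − rank ∂_1 = 8 − 6 = 2, and the invariant factors of ∂_1 are all 1, so H_0 ≅ Z^2.
  H_1: rank ker ∂_1 − rank ∂_2 = (8 − 6) − 1 = 1, and the invariant factors of ∂_2 are all 1, so H_1 ≅ Z.
  H_2: rank ker ∂_2 − rank ∂_3 = (1 − 1) − 0 = 0, and there is no ∂_3, so H_2 ≅ 0.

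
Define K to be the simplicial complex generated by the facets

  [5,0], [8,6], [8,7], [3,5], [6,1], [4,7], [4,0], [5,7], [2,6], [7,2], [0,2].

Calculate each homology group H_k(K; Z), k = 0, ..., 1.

H_0 ≅ Z,  H_1 ≅ Z^3.

Fix the vertex order 0 < 1 < 2 < 3 < 4 < 5 < 6 < 7 < 8 and write every simplex with vertices in increasing order. Then dim K = 1 and the simplices of K are:

  0-simplices (9): [0], [1], [2], [3], [4], [5], [6], [7], [8]
  1-simplices (11): [0,2], [0,4], [0,5], [1,6], [2,6], [2,7], [3,5], [4,7], [5,7], [6,8], [7,8]

Hence C_0 ≅ Z^9, C_1 ≅ Z^11.

The boundary map ∂_1: C_1 → C_0 maps an edge to its endpoints' difference, ∂[p,q] = q − p. For instance
  ∂[6,8] = [8] − [6].
As a 9×11 matrix over Z this has rank 8, with invariant factors (1,1,1,1,1,1,1,1).

From H_k ≅ ker(∂_k) / im(∂_{k+1}) we obtain:

  H_0: rank C_0 − rank ∂_1 = 9 − 8 = 1, and the invariant factors of ∂_1 are all 1, so H_0 ≅ Z.
  H_1: rank ker ∂_1 − rank ∂_2 = (11 − 8) − 0 = 3, and there is no ∂_2, so H_1 ≅ Z^3.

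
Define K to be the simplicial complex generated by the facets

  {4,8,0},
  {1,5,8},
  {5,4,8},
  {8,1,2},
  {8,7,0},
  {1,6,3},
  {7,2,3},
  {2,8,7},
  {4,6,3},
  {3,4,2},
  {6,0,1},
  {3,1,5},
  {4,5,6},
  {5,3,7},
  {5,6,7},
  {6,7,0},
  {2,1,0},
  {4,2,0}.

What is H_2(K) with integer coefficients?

H_2 = 0.

K has 9 vertices, 27 edges, 18 triangles.
rank ∂_2 = 18, rank ∂_3 = 0 ⇒ b_2 = 18 − 18 − 0 = 0. So H_2 = 0.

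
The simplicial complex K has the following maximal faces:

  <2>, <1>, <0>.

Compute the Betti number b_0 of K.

Order the vertices as 0 < 1 < 2. Listing each simplex with vertices in this order, K has dimension 0 with simplices:

  0-simplices (3): [0], [1], [2]

giving chain groups C_0 ≅ Z^3.

Computing H_k = (kernel of ∂_k) / (image of ∂_{k+1}):

  H_0: rank C_0 − rank ∂_1 = 3 − 0 = 3, and there is no ∂_1, so H_0 ≅ Z^3.

Hence the Betti numbers are b_0 = 3.

b_0 = 3.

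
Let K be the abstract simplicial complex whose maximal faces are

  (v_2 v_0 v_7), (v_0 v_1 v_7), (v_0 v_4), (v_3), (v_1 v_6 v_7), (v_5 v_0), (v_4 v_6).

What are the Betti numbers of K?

b_0 = 2, b_1 = 1, b_2 = 0.

K has 8 vertices, 10 edges, 3 triangles.
rank ∂_0 = 0, rank ∂_1 = 6 ⇒ b_0 = 8 − 0 − 6 = 2; all invariant factors of ∂_1 are 1 so no torsion. So H_0 = Z^2.
rank ∂_1 = 6, rank ∂_2 = 3 ⇒ b_1 = 10 − 6 − 3 = 1; all invariant factors of ∂_2 are 1 so no torsion. So H_1 = Z.
rank ∂_2 = 3, rank ∂_3 = 0 ⇒ b_2 = 3 − 3 − 0 = 0. So H_2 = 0.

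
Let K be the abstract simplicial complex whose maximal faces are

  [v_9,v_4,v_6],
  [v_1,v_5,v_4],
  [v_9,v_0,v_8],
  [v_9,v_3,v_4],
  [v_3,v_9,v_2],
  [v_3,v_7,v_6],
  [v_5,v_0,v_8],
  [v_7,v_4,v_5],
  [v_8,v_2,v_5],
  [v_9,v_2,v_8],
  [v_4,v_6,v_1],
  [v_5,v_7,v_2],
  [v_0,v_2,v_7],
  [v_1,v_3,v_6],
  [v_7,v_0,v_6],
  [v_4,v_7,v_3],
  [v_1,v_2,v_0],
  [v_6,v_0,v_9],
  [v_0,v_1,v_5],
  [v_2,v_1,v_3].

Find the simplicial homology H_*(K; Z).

H_0 = Z,  H_1 = Z ⊕ Z/2Z,  H_2 = 0.

K has 10 vertices, 30 edges, 20 triangles.
rank ∂_0 = 0, rank ∂_1 = 9 ⇒ b_0 = 10 − 0 − 9 = 1; all invariant factors of ∂_1 are 1 so no torsion. So H_0 ≅ Z.
rank ∂_1 = 9, rank ∂_2 = 20 ⇒ b_1 = 30 − 9 − 20 = 1; ∂_2 has invariant factor(s) [2] giving torsion. So H_1 ≅ Z ⊕ Z/2Z.
rank ∂_2 = 20, rank ∂_3 = 0 ⇒ b_2 = 20 − 20 − 0 = 0. So H_2 ≅ 0.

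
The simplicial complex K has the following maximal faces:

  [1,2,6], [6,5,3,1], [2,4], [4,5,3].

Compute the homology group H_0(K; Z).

H_0 ≅ Z.

We work with the vertex ordering 1 < 2 < 3 < 4 < 5 < 6. The simplices of K, each written with vertices in increasing order, are:

  0-simplices (6): [1], [2], [3], [4], [5], [6]
  1-simplices (11): [1,2], [1,3], [1,5], [1,6], [2,4], [2,6], [3,4], [3,5], [3,6], [4,5], [5,6]
  2-simplices (6): [1,2,6], [1,3,5], [1,3,6], [1,5,6], [3,4,5], [3,5,6]
  3-simplices (1): [1,3,5,6]

so the chain groups are C_0 ≅ Z^6, C_1 ≅ Z^11, C_2 ≅ Z^6, C_3 ≅ Z^1.

∂_1: C_1 → C_0 maps an edge to its endpoints' difference, ∂[p,q] = q − p. For instance
  ∂[2,4] = [4] − [2].
The 6×11 boundary matrix has rank 5 and Smith normal form diag(1,1,1,1,1).

The boundary map ∂_2: C_2 → C_1 acts by ∂[p,q,r] = [q,r] − [p,r] + [p,q]. For instance
  ∂[3,5,6] = [5,6] − [3,6] + [3,5],
  ∂[1,5,6] = [5,6] − [1,6] + [1,5].
The resulting 11×6 matrix has rank 5, and its Smith normal form has invariant factors (1,1,1,1,1).

Boundary ∂_3: C_3 → C_2 sends each 3-simplex σ to the alternating sum Σ_i (−1)^i (σ with its i-th vertex removed). For instance
  ∂[1,3,5,6] = [3,5,6] − [1,5,6] + [1,3,6] − [1,3,5].
The 6×1 boundary matrix has rank 1 and Smith normal form diag(1).

Computing H_k = (kernel of ∂_k) / (image of ∂_{k+1}):

  H_0: rank C_0 − rank ∂_1 = 6 − 5 = 1, and the invariant factors of ∂_1 are all 1, so H_0 ≅ Z.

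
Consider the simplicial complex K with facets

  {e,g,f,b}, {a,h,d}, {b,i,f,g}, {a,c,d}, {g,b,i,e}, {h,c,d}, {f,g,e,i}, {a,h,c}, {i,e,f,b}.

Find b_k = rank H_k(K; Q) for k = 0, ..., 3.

b_0 = 2, b_1 = 0, b_2 = 1, b_3 = 1.

Order the vertices as a < b < c < d < e < f < g < h < i. Listing each simplex with vertices in this order, K has dimension 3 with simplices:

  0-simplices (9): a, b, c, d, e, f, g, h, i
  1-simplices (16): ac, ad, ah, be, bf, bg, bi, cd, ch, dh, ef, eg, ei, fg, fi, gi
  2-simplices (14): acd, ach, adh, bef, beg, bei, bfg, bfi, bgi, cdh, efg, efi, egi, fgi
  3-simplices (5): befg, befi, begi, bfgi, efgi

Hence C_0 ≅ Z^9, C_1 ≅ Z^16, C_2 ≅ Z^14, C_3 ≅ Z^5.

Boundary ∂_1: C_1 → C_0 maps an edge to its endpoints' difference, ∂[p,q] = q − p.
The resulting 9×16 matrix has rank 7, and its Smith normal form has invariant factors (1,1,1,1,1,1,1).

The boundary map ∂_2: C_2 → C_1 acts by ∂[p,q,r] = [q,r] − [p,r] + [p,q]. For instance
  ∂egi = gi − ei + eg,
  ∂ach = ch − ah + ac.
The 16×14 boundary matrix has rank 9 and Smith normal form diag(1,1,1,1,1,1,1,1,1).

∂_3: C_3 → C_2 sends each 3-simplex σ to the alternating sum Σ_i (−1)^i (σ with its i-th vertex removed). For instance
  ∂efgi = fgi − egi + efi − efg,
  ∂befi = efi − bfi + bei − bef.
As a 14×5 matrix over Z this has rank 4, with invariant factors (1,1,1,1).

Reading off H_k = ker ∂_k / im ∂_{k+1}:

  H_0: rank C_0 − rank ∂_1 = 9 − 7 = 2, and the invariant factors of ∂_1 are all 1, so H_0 ≅ Z^2.
  H_1: rank ker ∂_1 − rank ∂_2 = (16 − 7) − 9 = 0, and the invariant factors of ∂_2 are all 1, so H_1 ≅ 0.
  H_2: rank ker ∂_2 − rank ∂_3 = (14 − 9) − 4 = 1, and the invariant factors of ∂_3 are all 1, so H_2 ≅ Z.
  H_3: rank ker ∂_3 − rank ∂_4 = (5 − 4) − 0 = 1, and there is no ∂_4, so H_3 ≅ Z.

Hence the Betti numbers are b_0 = 2, b_1 = 0, b_2 = 1, b_3 = 1.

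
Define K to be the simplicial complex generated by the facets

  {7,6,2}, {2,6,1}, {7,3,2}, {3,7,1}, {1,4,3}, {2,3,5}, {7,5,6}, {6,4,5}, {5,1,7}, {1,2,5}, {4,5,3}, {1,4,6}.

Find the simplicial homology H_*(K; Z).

H_0 ≅ Z,  H_1 ≅ Z_2,  H_2 = 0.

Take the total order 1 < 2 < 3 < 4 < 5 < 6 < 7 on the vertex set. Then K (dimension 2) consists of the simplices:

  0-simplices (7): [1], [2], [3], [4], [5], [6], [7]
  1-simplices (18): [1,2], [1,3], [1,4], [1,5], [1,6], [1,7], [2,3], [2,5], [2,6], [2,7], [3,4], [3,5], [3,7], [4,5], [4,6], [5,6], [5,7], [6,7]
  2-simplices (12): [1,2,5], [1,2,6], [1,3,4], [1,3,7], [1,4,6], [1,5,7], [2,3,5], [2,3,7], [2,6,7], [3,4,5], [4,5,6], [5,6,7]

so the chain groups are C_0 ≅ Z^7, C_1 ≅ Z^18, C_2 ≅ Z^12.

∂_1: C_1 → C_0 sends each edge [p,q] (with p < q) to q − p. For instance
  ∂[3,7] = [7] − [3].
As a 7×18 matrix over Z this has rank 6, with invariant factors (1,1,1,1,1,1).

∂_2: C_2 → C_1 acts by ∂[p,q,r] = [q,r] − [p,r] + [p,q]. For instance
  ∂[1,3,4] = [3,4] − [1,4] + [1,3],
  ∂[1,4,6] = [4,6] − [1,6] + [1,4].
As a 18×12 matrix over Z this has rank 12, with invariant factors (1,1,1,1,1,1,1,1,1,1,1,2).

Now H_k = ker ∂_k / im ∂_{k+1}, so:

  H_0: rank C_0 − rank ∂_1 = 7 − 6 = 1, and the invariant factors of ∂_1 are all 1, so H_0 ≅ Z.
  H_1: rank ker ∂_1 − rank ∂_2 = (18 − 6) − 12 = 0, and ∂_2 has invariant factor 2 > 1, so H_1 ≅ Z_2.
  H_2: rank ker ∂_2 − rank ∂_3 = (12 − 12) − 0 = 0, and there is no ∂_3, so H_2 ≅ 0.

As a check, the Euler characteristic is 7 − 18 + 12 = 1, which agrees with 1 − 0 + 0 = 1.
(K is a triangulation of the real projective plane RP^2.)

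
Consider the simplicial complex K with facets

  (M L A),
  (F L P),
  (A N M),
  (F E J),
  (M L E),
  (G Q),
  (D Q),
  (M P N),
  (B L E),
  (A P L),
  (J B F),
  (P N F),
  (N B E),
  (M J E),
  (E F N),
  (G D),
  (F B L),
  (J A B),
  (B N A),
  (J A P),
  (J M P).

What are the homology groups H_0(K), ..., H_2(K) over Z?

H_0 ≅ Z^2,  H_1 ≅ Z^2 × Z/2,  H_2 = 0.

K has 12 vertices, 30 edges, 18 triangles.
rank ∂_0 = 0, rank ∂_1 = 10 ⇒ b_0 = 12 − 0 − 10 = 2; all invariant factors of ∂_1 are 1 so no torsion. So H_0 ≅ Z^2.
rank ∂_1 = 10, rank ∂_2 = 18 ⇒ b_1 = 30 − 10 − 18 = 2; ∂_2 has invariant factor(s) [2] giving torsion. So H_1 ≅ Z^2 × Z/2.
rank ∂_2 = 18, rank ∂_3 = 0 ⇒ b_2 = 18 − 18 − 0 = 0. So H_2 ≅ 0.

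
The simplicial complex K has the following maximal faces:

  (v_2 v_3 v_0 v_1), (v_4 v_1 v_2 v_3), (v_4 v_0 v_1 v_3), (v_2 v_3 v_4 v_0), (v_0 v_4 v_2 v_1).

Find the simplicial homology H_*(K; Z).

H_0 = Z,  H_1 = 0,  H_2 = 0,  H_3 = Z.

Fix the vertex order v_0 < v_1 < v_2 < v_3 < v_4 and write every simplex with vertices in increasing order. Then dim K = 3 and the simplices of K are:

  0-simplices (5): [v_0], [v_1], [v_2], [v_3], [v_4]
  1-simplices (10): [v_0,v_1], [v_0,v_2], [v_0,v_3], [v_0,v_4], [v_1,v_2], [v_1,v_3], [v_1,v_4], [v_2,v_3], [v_2,v_4], [v_3,v_4]
  2-simplices (10): [v_0,v_1,v_2], [v_0,v_1,v_3], [v_0,v_1,v_4], [v_0,v_2,v_3], [v_0,v_2,v_4], [v_0,v_3,v_4], [v_1,v_2,v_3], [v_1,v_2,v_4], [v_1,v_3,v_4], [v_2,v_3,v_4]
  3-simplices (5): [v_0,v_1,v_2,v_3], [v_0,v_1,v_2,v_4], [v_0,v_1,v_3,v_4], [v_0,v_2,v_3,v_4], [v_1,v_2,v_3,v_4]

giving chain groups C_0 ≅ Z^5, C_1 ≅ Z^10, C_2 ≅ Z^10, C_3 ≅ Z^5.

Boundary ∂_1: C_1 → C_0 maps an edge to its endpoints' difference, ∂[p,q] = q − p.
This gives a 5×10 integer matrix of rank 4; reducing to Smith normal form yields diagonal entries (1,1,1,1).

∂_2: C_2 → C_1 maps a triangle to the signed sum of its edges. For instance
  ∂[v_0,v_1,v_4] = [v_1,v_4] − [v_0,v_4] + [v_0,v_1],
  ∂[v_1,v_3,v_4] = [v_3,v_4] − [v_1,v_4] + [v_1,v_3].
The resulting 10×10 matrix has rank 6, and its Smith normal form has invariant factors (1,1,1,1,1,1).

Boundary ∂_3: C_3 → C_2 sends each 3-simplex σ to the alternating sum Σ_i (−1)^i (σ with its i-th vertex removed). For instance
  ∂[v_1,v_2,v_3,v_4] = [v_2,v_3,v_4] − [v_1,v_3,v_4] + [v_1,v_2,v_4] − [v_1,v_2,v_3],
  ∂[v_0,v_1,v_2,v_3] = [v_1,v_2,v_3] − [v_0,v_2,v_3] + [v_0,v_1,v_3] − [v_0,v_1,v_2].
As a 10×5 matrix over Z this has rank 4, with invariant factors (1,1,1,1).

Reading off H_k = ker ∂_k / im ∂_{k+1}:

  H_0: rank C_0 − rank ∂_1 = 5 − 4 = 1, and the invariant factors of ∂_1 are all 1, so H_0 = Z.
  H_1: rank ker ∂_1 − rank ∂_2 = (10 − 4) − 6 = 0, and the invariant factors of ∂_2 are all 1, so H_1 = 0.
  H_2: rank ker ∂_2 − rank ∂_3 = (10 − 6) − 4 = 0, and the invariant factors of ∂_3 are all 1, so H_2 = 0.
  H_3: rank ker ∂_3 − rank ∂_4 = (5 − 4) − 0 = 1, and there is no ∂_4, so H_3 = Z.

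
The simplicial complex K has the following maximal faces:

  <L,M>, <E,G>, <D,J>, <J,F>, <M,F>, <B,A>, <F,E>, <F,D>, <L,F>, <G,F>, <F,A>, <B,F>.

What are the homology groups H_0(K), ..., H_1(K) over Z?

H_0 = Z,  H_1 = Z^4.

Fix the vertex order A < B < D < E < F < G < J < L < M and write every simplex with vertices in increasing order. Then dim K = 1 and the simplices of K are:

  0-simplices (9): A, B, D, E, F, G, J, L, M
  1-simplices (12): AB, AF, BF, DF, DJ, EF, EG, FG, FJ, FL, FM, LM

so the chain groups are C_0 ≅ Z^9, C_1 ≅ Z^12.

The boundary map ∂_1: C_1 → C_0 is given by ∂[p,q] = [q] − [p]. For instance
  ∂FG = G − F.
The resulting 9×12 matrix has rank 8, and its Smith normal form has invariant factors (1,1,1,1,1,1,1,1).

Now H_k = ker ∂_k / im ∂_{k+1}, so:

  H_0: rank C_0 − rank ∂_1 = 9 − 8 = 1, and the invariant factors of ∂_1 are all 1, so H_0 ≅ Z.
  H_1: rank ker ∂_1 − rank ∂_2 = (12 − 8) − 0 = 4, and there is no ∂_2, so H_1 ≅ Z^4.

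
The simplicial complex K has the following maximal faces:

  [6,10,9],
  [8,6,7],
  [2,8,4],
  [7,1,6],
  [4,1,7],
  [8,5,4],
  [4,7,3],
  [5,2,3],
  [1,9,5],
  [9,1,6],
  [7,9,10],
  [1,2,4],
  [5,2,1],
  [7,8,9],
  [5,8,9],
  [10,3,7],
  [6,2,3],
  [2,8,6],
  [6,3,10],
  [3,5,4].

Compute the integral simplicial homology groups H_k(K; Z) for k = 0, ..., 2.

Fix the vertex order 1 < 2 < 3 < 4 < 5 < 6 < 7 < 8 < 9 < 10 and write every simplex with vertices in increasing order. Then dim K = 2 and the simplices of K are:

  0-simplices (10): [1], [2], [3], [4], [5], [6], [7], [8], [9], [10]
  1-simplices (30): (30 of them)
  2-simplices (20): (20 of them)

so the chain groups are C_0 ≅ Z^10, C_1 ≅ Z^30, C_2 ≅ Z^20.

The boundary map ∂_1: C_1 → C_0 maps an edge to its endpoints' difference, ∂[p,q] = q − p. For instance
  ∂[1,6] = [6] − [1].
The resulting 10×30 matrix has rank 9, and its Smith normal form has invariant factors (1,1,1,1,1,1,1,1,1).

Boundary ∂_2: C_2 → C_1 maps a triangle to the signed sum of its edges. For instance
  ∂[1,6,9] = [6,9] − [1,9] + [1,6],
  ∂[3,6,10] = [6,10] − [3,10] + [3,6].
This gives a 30×20 integer matrix of rank 20; reducing to Smith normal form yields diagonal entries (1,1,1,1,1,1,1,1,1,1,1,1,1,1,1,1,1,1,1,2).

Computing H_k = (kernel of ∂_k) / (image of ∂_{k+1}):

  H_0: rank C_0 − rank ∂_1 = 10 − 9 = 1, and the invariant factors of ∂_1 are all 1, so H_0 ≅ Z.
  H_1: rank ker ∂_1 − rank ∂_2 = (30 − 9) − 20 = 1, and ∂_2 has invariant factor 2 > 1, so H_1 ≅ Z ⊕ Z/2.
  H_2: rank ker ∂_2 − rank ∂_3 = (20 − 20) − 0 = 0, and there is no ∂_3, so H_2 ≅ 0.

(K is a triangulation of the Klein bottle.)

H_0 ≅ Z,  H_1 ≅ Z ⊕ Z/2,  H_2 = 0.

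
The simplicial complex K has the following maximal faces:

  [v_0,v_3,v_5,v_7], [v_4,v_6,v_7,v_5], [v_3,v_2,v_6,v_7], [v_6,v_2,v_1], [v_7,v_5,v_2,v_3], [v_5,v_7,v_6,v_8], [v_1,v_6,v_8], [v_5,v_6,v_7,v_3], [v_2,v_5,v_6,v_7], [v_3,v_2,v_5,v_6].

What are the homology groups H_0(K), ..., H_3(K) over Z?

H_0 = Z,  H_1 = 0,  H_2 = 0,  H_3 = Z.

Take the total order v_0 < v_1 < v_2 < v_3 < v_4 < v_5 < v_6 < v_7 < v_8 on the vertex set. Then K (dimension 3) consists of the simplices:

  0-simplices (9): [v_0], [v_1], [v_2], [v_3], [v_4], [v_5], [v_6], [v_7], [v_8]
  1-simplices (22): (22 of them)
  2-simplices (21): (21 of them)
  3-simplices (8): [v_0,v_3,v_5,v_7], [v_2,v_3,v_5,v_6], [v_2,v_3,v_5,v_7], [v_2,v_3,v_6,v_7], [v_2,v_5,v_6,v_7], [v_3,v_5,v_6,v_7], [v_4,v_5,v_6,v_7], [v_5,v_6,v_7,v_8]

giving chain groups C_0 ≅ Z^9, C_1 ≅ Z^22, C_2 ≅ Z^21, C_3 ≅ Z^8.

Boundary ∂_1: C_1 → C_0 maps an edge to its endpoints' difference, ∂[p,q] = q − p. For instance
  ∂[v_0,v_7] = [v_7] − [v_0].
The 9×22 boundary matrix has rank 8 and Smith normal form diag(1,1,1,1,1,1,1,1).

The boundary map ∂_2: C_2 → C_1 maps a triangle to the signed sum of its edges. For instance
  ∂[v_3,v_5,v_7] = [v_5,v_7] − [v_3,v_7] + [v_3,v_5],
  ∂[v_0,v_5,v_7] = [v_5,v_7] − [v_0,v_7] + [v_0,v_5].
As a 22×21 matrix over Z this has rank 14, with invariant factors (1,1,1,1,1,1,1,1,1,1,1,1,1,1).

Boundary ∂_3: C_3 → C_2 sends each 3-simplex σ to the alternating sum Σ_i (−1)^i (σ with its i-th vertex removed). For instance
  ∂[v_2,v_3,v_5,v_6] = [v_3,v_5,v_6] − [v_2,v_5,v_6] + [v_2,v_3,v_6] − [v_2,v_3,v_5],
  ∂[v_5,v_6,v_7,v_8] = [v_6,v_7,v_8] − [v_5,v_7,v_8] + [v_5,v_6,v_8] − [v_5,v_6,v_7].
The 21×8 boundary matrix has rank 7 and Smith normal form diag(1,1,1,1,1,1,1).

Now H_k = ker ∂_k / im ∂_{k+1}, so:

  H_0: rank C_0 − rank ∂_1 = 9 − 8 = 1, and the invariant factors of ∂_1 are all 1, so H_0 = Z.
  H_1: rank ker ∂_1 − rank ∂_2 = (22 − 8) − 14 = 0, and the invariant factors of ∂_2 are all 1, so H_1 = 0.
  H_2: rank ker ∂_2 − rank ∂_3 = (21 − 14) − 7 = 0, and the invariant factors of ∂_3 are all 1, so H_2 = 0.
  H_3: rank ker ∂_3 − rank ∂_4 = (8 − 7) − 0 = 1, and there is no ∂_4, so H_3 = Z.

As a check, the Euler characteristic is 9 − 22 + 21 − 8 = 0, which agrees with 1 − 0 + 0 − 1 = 0.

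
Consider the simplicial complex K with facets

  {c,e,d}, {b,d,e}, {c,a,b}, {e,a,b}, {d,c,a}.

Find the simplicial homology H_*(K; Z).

H_0 = Z,  H_1 = Z,  H_2 = 0.

K has 5 vertices, 10 edges, 5 triangles.
rank ∂_0 = 0, rank ∂_1 = 4 ⇒ b_0 = 5 − 0 − 4 = 1; all invariant factors of ∂_1 are 1 so no torsion. So H_0 ≅ Z.
rank ∂_1 = 4, rank ∂_2 = 5 ⇒ b_1 = 10 − 4 − 5 = 1; all invariant factors of ∂_2 are 1 so no torsion. So H_1 ≅ Z.
rank ∂_2 = 5, rank ∂_3 = 0 ⇒ b_2 = 5 − 5 − 0 = 0. So H_2 ≅ 0.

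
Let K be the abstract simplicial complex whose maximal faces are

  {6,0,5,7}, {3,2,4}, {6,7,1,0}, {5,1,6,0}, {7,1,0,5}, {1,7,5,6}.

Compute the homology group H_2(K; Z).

Fix the vertex order 0 < 1 < 2 < 3 < 4 < 5 < 6 < 7 and write every simplex with vertices in increasing order. Then dim K = 3 and the simplices of K are:

  0-simplices (8): [0], [1], [2], [3], [4], [5], [6], [7]
  1-simplices (13): [0,1], [0,5], [0,6], [0,7], [1,5], [1,6], [1,7], [2,3], [2,4], [3,4], [5,6], [5,7], [6,7]
  2-simplices (11): [0,1,5], [0,1,6], [0,1,7], [0,5,6], [0,5,7], [0,6,7], [1,5,6], [1,5,7], [1,6,7], [2,3,4], [5,6,7]
  3-simplices (5): [0,1,5,6], [0,1,5,7], [0,1,6,7], [0,5,6,7], [1,5,6,7]

so the chain groups are C_0 ≅ Z^8, C_1 ≅ Z^13, C_2 ≅ Z^11, C_3 ≅ Z^5.

Boundary ∂_1: C_1 → C_0 is given by ∂[p,q] = [q] − [p]. For instance
  ∂[1,6] = [6] − [1].
The 8×13 boundary matrix has rank 6 and Smith normal form diag(1,1,1,1,1,1).

Boundary ∂_2: C_2 → C_1 acts by ∂[p,q,r] = [q,r] − [p,r] + [p,q]. For instance
  ∂[1,6,7] = [6,7] − [1,7] + [1,6],
  ∂[0,5,7] = [5,7] − [0,7] + [0,5].
This gives a 13×11 integer matrix of rank 7; reducing to Smith normal form yields diagonal entries (1,1,1,1,1,1,1).

Boundary ∂_3: C_3 → C_2 sends each 3-simplex σ to the alternating sum Σ_i (−1)^i (σ with its i-th vertex removed). For instance
  ∂[0,5,6,7] = [5,6,7] − [0,6,7] + [0,5,7] − [0,5,6],
  ∂[0,1,5,6] = [1,5,6] − [0,5,6] + [0,1,6] − [0,1,5].
This gives a 11×5 integer matrix of rank 4; reducing to Smith normal form yields diagonal entries (1,1,1,1).

Reading off H_k = ker ∂_k / im ∂_{k+1}:

  H_2: rank ker ∂_2 − rank ∂_3 = (11 − 7) − 4 = 0, and the invariant factors of ∂_3 are all 1, so H_2 ≅ 0.

(K is a triangulation of the disjoint union of the 2-simplex and the 3-sphere S^3.)

H_2 = 0.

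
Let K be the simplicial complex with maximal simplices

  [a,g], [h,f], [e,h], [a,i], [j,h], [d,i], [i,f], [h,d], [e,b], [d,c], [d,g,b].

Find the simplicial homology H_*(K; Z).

H_0 ≅ Z,  H_1 ≅ Z^3,  H_2 = 0.

Fix the vertex order a < b < c < d < e < f < g < h < i < j and write every simplex with vertices in increasing order. Then dim K = 2 and the simplices of K are:

  0-simplices (10): a, b, c, d, e, f, g, h, i, j
  1-simplices (13): ag, ai, bd, be, bg, cd, dg, dh, di, eh, fh, fi, hj
  2-simplices (1): bdg

giving chain groups C_0 ≅ Z^10, C_1 ≅ Z^13, C_2 ≅ Z^1.

∂_1: C_1 → C_0 maps an edge to its endpoints' difference, ∂[p,q] = q − p.
This gives a 10×13 integer matrix of rank 9; reducing to Smith normal form yields diagonal entries (1,1,1,1,1,1,1,1,1).

The boundary map ∂_2: C_2 → C_1 sends each 2-simplex [p,q,r] to [q,r] − [p,r] + [p,q]. For instance
  ∂bdg = dg − bg + bd.
The resulting 13×1 matrix has rank 1, and its Smith normal form has invariant factors (1).

Computing H_k = (kernel of ∂_k) / (image of ∂_{k+1}):

  H_0: rank C_0 − rank ∂_1 = 10 − 9 = 1, and the invariant factors of ∂_1 are all 1, so H_0 = Z.
  H_1: rank ker ∂_1 − rank ∂_2 = (13 − 9) − 1 = 3, and the invariant factors of ∂_2 are all 1, so H_1 = Z^3.
  H_2: rank ker ∂_2 − rank ∂_3 = (1 − 1) − 0 = 0, and there is no ∂_3, so H_2 = 0.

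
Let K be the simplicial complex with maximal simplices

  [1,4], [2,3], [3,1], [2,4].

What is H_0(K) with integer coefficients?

We work with the vertex ordering 1 < 2 < 3 < 4. The simplices of K, each written with vertices in increasing order, are:

  0-simplices (4): [1], [2], [3], [4]
  1-simplices (4): [1,3], [1,4], [2,3], [2,4]

so the chain groups are C_0 ≅ Z^4, C_1 ≅ Z^4.

Boundary ∂_1: C_1 → C_0 is given by ∂[p,q] = [q] − [p].
The resulting 4×4 matrix has rank 3, and its Smith normal form has invariant factors (1,1,1).

Computing H_k = (kernel of ∂_k) / (image of ∂_{k+1}):

  H_0: rank C_0 − rank ∂_1 = 4 − 3 = 1, and the invariant factors of ∂_1 are all 1, so H_0 = Z.

H_0 = Z.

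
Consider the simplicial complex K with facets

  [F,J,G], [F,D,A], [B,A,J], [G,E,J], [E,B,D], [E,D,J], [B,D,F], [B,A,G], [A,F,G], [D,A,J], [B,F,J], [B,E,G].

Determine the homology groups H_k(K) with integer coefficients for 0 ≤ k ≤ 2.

Fix the vertex order A < B < D < E < F < G < J and write every simplex with vertices in increasing order. Then dim K = 2 and the simplices of K are:

  0-simplices (7): A, B, D, E, F, G, J
  1-simplices (18): AB, AD, AF, AG, AJ, BD, BE, BF, BG, BJ, DE, DF, DJ, EG, EJ, FG, FJ, GJ
  2-simplices (12): ABG, ABJ, ADF, ADJ, AFG, BDE, BDF, BEG, BFJ, DEJ, EGJ, FGJ

Hence C_0 ≅ Z^7, C_1 ≅ Z^18, C_2 ≅ Z^12.

The boundary map ∂_1: C_1 → C_0 sends each edge [p,q] (with p < q) to q − p.
As a 7×18 matrix over Z this has rank 6, with invariant factors (1,1,1,1,1,1).

Boundary ∂_2: C_2 → C_1 maps a triangle to the signed sum of its edges. For instance
  ∂EGJ = GJ − EJ + EG,
  ∂ADJ = DJ − AJ + AD.
The 18×12 boundary matrix has rank 12 and Smith normal form diag(1,1,1,1,1,1,1,1,1,1,1,2).

From H_k ≅ ker(∂_k) / im(∂_{k+1}) we obtain:

  H_0: rank C_0 − rank ∂_1 = 7 − 6 = 1, and the invariant factors of ∂_1 are all 1, so H_0 ≅ Z.
  H_1: rank ker ∂_1 − rank ∂_2 = (18 − 6) − 12 = 0, and ∂_2 has invariant factor 2 > 1, so H_1 ≅ Z/2.
  H_2: rank ker ∂_2 − rank ∂_3 = (12 − 12) − 0 = 0, and there is no ∂_3, so H_2 ≅ 0.

H_0 = Z,  H_1 = Z/2,  H_2 = 0.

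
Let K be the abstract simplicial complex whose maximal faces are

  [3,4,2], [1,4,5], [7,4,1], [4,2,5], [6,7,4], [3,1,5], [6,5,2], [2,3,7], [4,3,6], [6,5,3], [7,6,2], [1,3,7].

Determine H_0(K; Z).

Fix the vertex order 1 < 2 < 3 < 4 < 5 < 6 < 7 and write every simplex with vertices in increasing order. Then dim K = 2 and the simplices of K are:

  0-simplices (7): [1], [2], [3], [4], [5], [6], [7]
  1-simplices (18): [1,3], [1,4], [1,5], [1,7], [2,3], [2,4], [2,5], [2,6], [2,7], [3,4], [3,5], [3,6], [3,7], [4,5], [4,6], [4,7], [5,6], [6,7]
  2-simplices (12): [1,3,5], [1,3,7], [1,4,5], [1,4,7], [2,3,4], [2,3,7], [2,4,5], [2,5,6], [2,6,7], [3,4,6], [3,5,6], [4,6,7]

giving chain groups C_0 ≅ Z^7, C_1 ≅ Z^18, C_2 ≅ Z^12.

Boundary ∂_1: C_1 → C_0 maps an edge to its endpoints' difference, ∂[p,q] = q − p. For instance
  ∂[2,4] = [4] − [2].
This gives a 7×18 integer matrix of rank 6; reducing to Smith normal form yields diagonal entries (1,1,1,1,1,1).

∂_2: C_2 → C_1 acts by ∂[p,q,r] = [q,r] − [p,r] + [p,q]. For instance
  ∂[3,4,6] = [4,6] − [3,6] + [3,4],
  ∂[2,5,6] = [5,6] − [2,6] + [2,5].
The 18×12 boundary matrix has rank 12 and Smith normal form diag(1,1,1,1,1,1,1,1,1,1,1,2).

Now H_k = ker ∂_k / im ∂_{k+1}, so:

  H_0: rank C_0 − rank ∂_1 = 7 − 6 = 1, and the invariant factors of ∂_1 are all 1, so H_0 = Z.

H_0 ≅ Z.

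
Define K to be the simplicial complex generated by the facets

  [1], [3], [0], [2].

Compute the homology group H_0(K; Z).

H_0 = Z^4.

Fix the vertex order 0 < 1 < 2 < 3 and write every simplex with vertices in increasing order. Then dim K = 0 and the simplices of K are:

  0-simplices (4): [0], [1], [2], [3]

Hence C_0 ≅ Z^4.

From H_k ≅ ker(∂_k) / im(∂_{k+1}) we obtain:

  H_0: rank C_0 − rank ∂_1 = 4 − 0 = 4, and there is no ∂_1, so H_0 ≅ Z^4.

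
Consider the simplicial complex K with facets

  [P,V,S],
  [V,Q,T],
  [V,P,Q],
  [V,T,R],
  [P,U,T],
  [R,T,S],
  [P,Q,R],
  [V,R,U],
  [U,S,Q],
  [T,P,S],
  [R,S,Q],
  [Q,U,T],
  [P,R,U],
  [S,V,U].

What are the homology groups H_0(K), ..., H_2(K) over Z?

H_0 = Z,  H_1 = Z^2,  H_2 = Z.

Order the vertices as P < Q < R < S < T < U < V. Listing each simplex with vertices in this order, K has dimension 2 with simplices:

  0-simplices (7): P, Q, R, S, T, U, V
  1-simplices (21): PQ, PR, PS, PT, PU, PV, QR, QS, QT, QU, QV, RS, RT, RU, RV, ST, SU, SV, TU, TV, UV
  2-simplices (14): PQR, PQV, PRU, PST, PSV, PTU, QRS, QSU, QTU, QTV, RST, RTV, RUV, SUV

so the chain groups are C_0 ≅ Z^7, C_1 ≅ Z^21, C_2 ≅ Z^14.

Boundary ∂_1: C_1 → C_0 maps an edge to its endpoints' difference, ∂[p,q] = q − p. For instance
  ∂ST = T − S.
The 7×21 boundary matrix has rank 6 and Smith normal form diag(1,1,1,1,1,1).

Boundary ∂_2: C_2 → C_1 maps a triangle to the signed sum of its edges. For instance
  ∂PQR = QR − PR + PQ,
  ∂PST = ST − PT + PS.
The resulting 21×14 matrix has rank 13, and its Smith normal form has invariant factors (1,1,1,1,1,1,1,1,1,1,1,1,1).

Now H_k = ker ∂_k / im ∂_{k+1}, so:

  H_0: rank C_0 − rank ∂_1 = 7 − 6 = 1, and the invariant factors of ∂_1 are all 1, so H_0 ≅ Z.
  H_1: rank ker ∂_1 − rank ∂_2 = (21 − 6) − 13 = 2, and the invariant factors of ∂_2 are all 1, so H_1 ≅ Z^2.
  H_2: rank ker ∂_2 − rank ∂_3 = (14 − 13) − 0 = 1, and there is no ∂_3, so H_2 ≅ Z.

(K is a triangulation of the torus T^2.)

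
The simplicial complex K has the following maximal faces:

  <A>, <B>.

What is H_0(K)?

H_0 ≅ Z^2.

Take the total order A < B on the vertex set. Then K (dimension 0) consists of the simplices:

  0-simplices (2): A, B

so the chain groups are C_0 ≅ Z^2.

Now H_k = ker ∂_k / im ∂_{k+1}, so:

  H_0: rank C_0 − rank ∂_1 = 2 − 0 = 2, and there is no ∂_1, so H_0 ≅ Z^2.

(K is a triangulation of a set of 2 points.)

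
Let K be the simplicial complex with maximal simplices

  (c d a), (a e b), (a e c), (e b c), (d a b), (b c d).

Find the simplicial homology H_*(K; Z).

Order the vertices as a < b < c < d < e. Listing each simplex with vertices in this order, K has dimension 2 with simplices:

  0-simplices (5): a, b, c, d, e
  1-simplices (9): ab, ac, ad, ae, bc, bd, be, cd, ce
  2-simplices (6): abd, abe, acd, ace, bcd, bce

so the chain groups are C_0 ≅ Z^5, C_1 ≅ Z^9, C_2 ≅ Z^6.

∂_1: C_1 → C_0 maps an edge to its endpoints' difference, ∂[p,q] = q − p. For instance
  ∂cd = d − c.
The resulting 5×9 matrix has rank 4, and its Smith normal form has invariant factors (1,1,1,1).

Boundary ∂_2: C_2 → C_1 maps a triangle to the signed sum of its edges. For instance
  ∂bce = ce − be + bc,
  ∂acd = cd − ad + ac.
This gives a 9×6 integer matrix of rank 5; reducing to Smith normal form yields diagonal entries (1,1,1,1,1).

Computing H_k = (kernel of ∂_k) / (image of ∂_{k+1}):

  H_0: rank C_0 − rank ∂_1 = 5 − 4 = 1, and the invariant factors of ∂_1 are all 1, so H_0 = Z.
  H_1: rank ker ∂_1 − rank ∂_2 = (9 − 4) − 5 = 0, and the invariant factors of ∂_2 are all 1, so H_1 = 0.
  H_2: rank ker ∂_2 − rank ∂_3 = (6 − 5) − 0 = 1, and there is no ∂_3, so H_2 = Z.

As a check, the Euler characteristic is 5 − 9 + 6 = 2, which agrees with 1 − 0 + 1 = 2.

H_0 ≅ Z,  H_1 = 0,  H_2 ≅ Z.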